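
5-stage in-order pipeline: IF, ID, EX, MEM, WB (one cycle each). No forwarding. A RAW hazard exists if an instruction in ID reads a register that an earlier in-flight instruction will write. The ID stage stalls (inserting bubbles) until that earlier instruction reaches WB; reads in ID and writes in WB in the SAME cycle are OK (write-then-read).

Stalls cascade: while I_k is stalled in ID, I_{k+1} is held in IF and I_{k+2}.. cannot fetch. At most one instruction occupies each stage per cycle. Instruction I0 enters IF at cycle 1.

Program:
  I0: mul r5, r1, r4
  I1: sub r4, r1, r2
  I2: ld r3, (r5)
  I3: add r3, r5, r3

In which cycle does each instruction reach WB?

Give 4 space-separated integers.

Answer: 5 6 8 11

Derivation:
I0 mul r5 <- r1,r4: IF@1 ID@2 stall=0 (-) EX@3 MEM@4 WB@5
I1 sub r4 <- r1,r2: IF@2 ID@3 stall=0 (-) EX@4 MEM@5 WB@6
I2 ld r3 <- r5: IF@3 ID@4 stall=1 (RAW on I0.r5 (WB@5)) EX@6 MEM@7 WB@8
I3 add r3 <- r5,r3: IF@4 ID@6 stall=2 (RAW on I2.r3 (WB@8)) EX@9 MEM@10 WB@11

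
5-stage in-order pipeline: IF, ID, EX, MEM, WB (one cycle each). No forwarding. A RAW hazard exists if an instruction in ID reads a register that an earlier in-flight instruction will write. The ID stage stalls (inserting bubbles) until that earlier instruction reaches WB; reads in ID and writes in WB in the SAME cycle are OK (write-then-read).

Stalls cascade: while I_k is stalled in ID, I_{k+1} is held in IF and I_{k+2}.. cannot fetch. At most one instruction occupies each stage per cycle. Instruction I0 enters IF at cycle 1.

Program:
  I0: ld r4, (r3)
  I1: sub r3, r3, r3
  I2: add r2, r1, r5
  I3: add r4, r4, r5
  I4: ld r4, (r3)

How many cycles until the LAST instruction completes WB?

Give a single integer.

I0 ld r4 <- r3: IF@1 ID@2 stall=0 (-) EX@3 MEM@4 WB@5
I1 sub r3 <- r3,r3: IF@2 ID@3 stall=0 (-) EX@4 MEM@5 WB@6
I2 add r2 <- r1,r5: IF@3 ID@4 stall=0 (-) EX@5 MEM@6 WB@7
I3 add r4 <- r4,r5: IF@4 ID@5 stall=0 (-) EX@6 MEM@7 WB@8
I4 ld r4 <- r3: IF@5 ID@6 stall=0 (-) EX@7 MEM@8 WB@9

Answer: 9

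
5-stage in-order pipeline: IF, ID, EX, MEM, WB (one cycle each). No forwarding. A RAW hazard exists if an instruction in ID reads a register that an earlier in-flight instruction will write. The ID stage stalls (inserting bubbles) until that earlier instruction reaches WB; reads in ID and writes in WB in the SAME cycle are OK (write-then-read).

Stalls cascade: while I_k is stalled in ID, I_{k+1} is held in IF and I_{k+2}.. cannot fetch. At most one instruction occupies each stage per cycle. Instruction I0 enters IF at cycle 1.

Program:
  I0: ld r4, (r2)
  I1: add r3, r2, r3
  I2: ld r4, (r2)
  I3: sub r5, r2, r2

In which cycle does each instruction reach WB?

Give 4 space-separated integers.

Answer: 5 6 7 8

Derivation:
I0 ld r4 <- r2: IF@1 ID@2 stall=0 (-) EX@3 MEM@4 WB@5
I1 add r3 <- r2,r3: IF@2 ID@3 stall=0 (-) EX@4 MEM@5 WB@6
I2 ld r4 <- r2: IF@3 ID@4 stall=0 (-) EX@5 MEM@6 WB@7
I3 sub r5 <- r2,r2: IF@4 ID@5 stall=0 (-) EX@6 MEM@7 WB@8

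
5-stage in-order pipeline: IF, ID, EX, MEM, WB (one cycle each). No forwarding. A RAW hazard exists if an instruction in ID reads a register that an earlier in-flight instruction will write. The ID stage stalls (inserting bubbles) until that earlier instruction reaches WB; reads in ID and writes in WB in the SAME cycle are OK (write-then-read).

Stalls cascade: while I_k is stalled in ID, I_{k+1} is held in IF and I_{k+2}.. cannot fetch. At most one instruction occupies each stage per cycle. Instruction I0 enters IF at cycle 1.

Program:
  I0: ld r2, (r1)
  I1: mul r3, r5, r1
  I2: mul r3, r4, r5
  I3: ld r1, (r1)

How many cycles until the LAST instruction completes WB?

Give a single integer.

I0 ld r2 <- r1: IF@1 ID@2 stall=0 (-) EX@3 MEM@4 WB@5
I1 mul r3 <- r5,r1: IF@2 ID@3 stall=0 (-) EX@4 MEM@5 WB@6
I2 mul r3 <- r4,r5: IF@3 ID@4 stall=0 (-) EX@5 MEM@6 WB@7
I3 ld r1 <- r1: IF@4 ID@5 stall=0 (-) EX@6 MEM@7 WB@8

Answer: 8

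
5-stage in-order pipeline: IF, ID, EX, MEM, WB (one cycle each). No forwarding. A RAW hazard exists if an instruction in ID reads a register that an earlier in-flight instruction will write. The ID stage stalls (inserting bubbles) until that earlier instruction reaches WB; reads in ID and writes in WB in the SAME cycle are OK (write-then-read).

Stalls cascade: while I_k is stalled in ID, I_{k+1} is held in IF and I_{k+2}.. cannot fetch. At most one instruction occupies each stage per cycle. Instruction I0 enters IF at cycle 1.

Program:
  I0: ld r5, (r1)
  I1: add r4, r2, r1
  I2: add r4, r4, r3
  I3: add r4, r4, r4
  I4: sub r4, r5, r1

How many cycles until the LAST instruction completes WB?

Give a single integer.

I0 ld r5 <- r1: IF@1 ID@2 stall=0 (-) EX@3 MEM@4 WB@5
I1 add r4 <- r2,r1: IF@2 ID@3 stall=0 (-) EX@4 MEM@5 WB@6
I2 add r4 <- r4,r3: IF@3 ID@4 stall=2 (RAW on I1.r4 (WB@6)) EX@7 MEM@8 WB@9
I3 add r4 <- r4,r4: IF@4 ID@7 stall=2 (RAW on I2.r4 (WB@9)) EX@10 MEM@11 WB@12
I4 sub r4 <- r5,r1: IF@7 ID@10 stall=0 (-) EX@11 MEM@12 WB@13

Answer: 13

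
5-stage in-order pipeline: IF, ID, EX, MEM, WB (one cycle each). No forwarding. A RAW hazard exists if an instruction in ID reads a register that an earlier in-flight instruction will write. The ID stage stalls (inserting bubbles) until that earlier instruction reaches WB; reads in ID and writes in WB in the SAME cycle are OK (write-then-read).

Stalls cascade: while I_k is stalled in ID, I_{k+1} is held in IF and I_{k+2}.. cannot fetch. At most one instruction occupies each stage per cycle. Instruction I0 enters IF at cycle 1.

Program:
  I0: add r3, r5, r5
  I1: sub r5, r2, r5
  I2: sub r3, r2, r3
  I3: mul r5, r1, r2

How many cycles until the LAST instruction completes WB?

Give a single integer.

I0 add r3 <- r5,r5: IF@1 ID@2 stall=0 (-) EX@3 MEM@4 WB@5
I1 sub r5 <- r2,r5: IF@2 ID@3 stall=0 (-) EX@4 MEM@5 WB@6
I2 sub r3 <- r2,r3: IF@3 ID@4 stall=1 (RAW on I0.r3 (WB@5)) EX@6 MEM@7 WB@8
I3 mul r5 <- r1,r2: IF@4 ID@6 stall=0 (-) EX@7 MEM@8 WB@9

Answer: 9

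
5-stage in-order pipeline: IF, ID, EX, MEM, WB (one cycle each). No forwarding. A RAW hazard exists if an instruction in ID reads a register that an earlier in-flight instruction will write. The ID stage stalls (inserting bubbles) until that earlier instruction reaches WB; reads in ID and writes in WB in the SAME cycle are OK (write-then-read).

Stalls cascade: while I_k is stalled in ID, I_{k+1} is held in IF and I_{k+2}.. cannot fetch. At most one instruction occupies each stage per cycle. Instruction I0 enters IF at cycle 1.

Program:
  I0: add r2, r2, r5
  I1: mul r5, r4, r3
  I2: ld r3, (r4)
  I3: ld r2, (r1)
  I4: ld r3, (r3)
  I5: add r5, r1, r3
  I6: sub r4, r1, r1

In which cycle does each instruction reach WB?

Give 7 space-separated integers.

I0 add r2 <- r2,r5: IF@1 ID@2 stall=0 (-) EX@3 MEM@4 WB@5
I1 mul r5 <- r4,r3: IF@2 ID@3 stall=0 (-) EX@4 MEM@5 WB@6
I2 ld r3 <- r4: IF@3 ID@4 stall=0 (-) EX@5 MEM@6 WB@7
I3 ld r2 <- r1: IF@4 ID@5 stall=0 (-) EX@6 MEM@7 WB@8
I4 ld r3 <- r3: IF@5 ID@6 stall=1 (RAW on I2.r3 (WB@7)) EX@8 MEM@9 WB@10
I5 add r5 <- r1,r3: IF@6 ID@8 stall=2 (RAW on I4.r3 (WB@10)) EX@11 MEM@12 WB@13
I6 sub r4 <- r1,r1: IF@8 ID@11 stall=0 (-) EX@12 MEM@13 WB@14

Answer: 5 6 7 8 10 13 14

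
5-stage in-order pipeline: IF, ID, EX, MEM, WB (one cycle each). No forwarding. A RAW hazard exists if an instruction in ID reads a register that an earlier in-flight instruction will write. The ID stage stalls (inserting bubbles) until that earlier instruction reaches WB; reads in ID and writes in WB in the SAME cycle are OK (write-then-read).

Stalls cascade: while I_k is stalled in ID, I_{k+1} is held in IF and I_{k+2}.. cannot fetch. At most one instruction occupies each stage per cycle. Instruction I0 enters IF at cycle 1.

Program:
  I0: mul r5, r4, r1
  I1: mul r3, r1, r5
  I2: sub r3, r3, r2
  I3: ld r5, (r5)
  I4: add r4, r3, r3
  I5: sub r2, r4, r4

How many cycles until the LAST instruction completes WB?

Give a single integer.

I0 mul r5 <- r4,r1: IF@1 ID@2 stall=0 (-) EX@3 MEM@4 WB@5
I1 mul r3 <- r1,r5: IF@2 ID@3 stall=2 (RAW on I0.r5 (WB@5)) EX@6 MEM@7 WB@8
I2 sub r3 <- r3,r2: IF@3 ID@6 stall=2 (RAW on I1.r3 (WB@8)) EX@9 MEM@10 WB@11
I3 ld r5 <- r5: IF@6 ID@9 stall=0 (-) EX@10 MEM@11 WB@12
I4 add r4 <- r3,r3: IF@9 ID@10 stall=1 (RAW on I2.r3 (WB@11)) EX@12 MEM@13 WB@14
I5 sub r2 <- r4,r4: IF@10 ID@12 stall=2 (RAW on I4.r4 (WB@14)) EX@15 MEM@16 WB@17

Answer: 17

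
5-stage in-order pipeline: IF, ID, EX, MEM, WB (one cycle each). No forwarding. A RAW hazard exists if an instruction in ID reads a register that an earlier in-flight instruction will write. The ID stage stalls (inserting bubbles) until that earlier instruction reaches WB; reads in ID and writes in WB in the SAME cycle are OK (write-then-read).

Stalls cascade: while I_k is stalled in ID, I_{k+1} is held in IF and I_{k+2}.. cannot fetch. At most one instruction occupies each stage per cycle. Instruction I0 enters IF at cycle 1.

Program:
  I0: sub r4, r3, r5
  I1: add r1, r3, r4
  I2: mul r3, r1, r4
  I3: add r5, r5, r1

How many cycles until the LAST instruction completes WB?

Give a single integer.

Answer: 12

Derivation:
I0 sub r4 <- r3,r5: IF@1 ID@2 stall=0 (-) EX@3 MEM@4 WB@5
I1 add r1 <- r3,r4: IF@2 ID@3 stall=2 (RAW on I0.r4 (WB@5)) EX@6 MEM@7 WB@8
I2 mul r3 <- r1,r4: IF@3 ID@6 stall=2 (RAW on I1.r1 (WB@8)) EX@9 MEM@10 WB@11
I3 add r5 <- r5,r1: IF@6 ID@9 stall=0 (-) EX@10 MEM@11 WB@12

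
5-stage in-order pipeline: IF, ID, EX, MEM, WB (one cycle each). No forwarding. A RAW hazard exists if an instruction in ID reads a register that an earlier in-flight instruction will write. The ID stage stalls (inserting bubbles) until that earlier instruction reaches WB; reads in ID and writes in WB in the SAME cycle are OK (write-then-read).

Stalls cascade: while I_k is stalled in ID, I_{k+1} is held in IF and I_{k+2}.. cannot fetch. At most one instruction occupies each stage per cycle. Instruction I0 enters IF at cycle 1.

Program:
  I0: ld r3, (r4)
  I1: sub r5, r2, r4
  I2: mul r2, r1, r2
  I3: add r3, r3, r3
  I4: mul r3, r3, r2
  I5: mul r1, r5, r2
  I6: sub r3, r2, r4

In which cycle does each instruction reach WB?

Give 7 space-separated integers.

I0 ld r3 <- r4: IF@1 ID@2 stall=0 (-) EX@3 MEM@4 WB@5
I1 sub r5 <- r2,r4: IF@2 ID@3 stall=0 (-) EX@4 MEM@5 WB@6
I2 mul r2 <- r1,r2: IF@3 ID@4 stall=0 (-) EX@5 MEM@6 WB@7
I3 add r3 <- r3,r3: IF@4 ID@5 stall=0 (-) EX@6 MEM@7 WB@8
I4 mul r3 <- r3,r2: IF@5 ID@6 stall=2 (RAW on I3.r3 (WB@8)) EX@9 MEM@10 WB@11
I5 mul r1 <- r5,r2: IF@6 ID@9 stall=0 (-) EX@10 MEM@11 WB@12
I6 sub r3 <- r2,r4: IF@9 ID@10 stall=0 (-) EX@11 MEM@12 WB@13

Answer: 5 6 7 8 11 12 13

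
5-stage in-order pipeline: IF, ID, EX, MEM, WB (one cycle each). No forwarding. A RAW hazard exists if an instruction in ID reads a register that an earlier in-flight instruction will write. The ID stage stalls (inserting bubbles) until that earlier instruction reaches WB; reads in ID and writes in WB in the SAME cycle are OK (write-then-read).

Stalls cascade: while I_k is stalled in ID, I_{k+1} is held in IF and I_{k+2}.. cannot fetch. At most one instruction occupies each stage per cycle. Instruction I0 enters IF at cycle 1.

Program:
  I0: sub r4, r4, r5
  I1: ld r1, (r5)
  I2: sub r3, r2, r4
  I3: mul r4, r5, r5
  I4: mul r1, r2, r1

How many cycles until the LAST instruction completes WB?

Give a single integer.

I0 sub r4 <- r4,r5: IF@1 ID@2 stall=0 (-) EX@3 MEM@4 WB@5
I1 ld r1 <- r5: IF@2 ID@3 stall=0 (-) EX@4 MEM@5 WB@6
I2 sub r3 <- r2,r4: IF@3 ID@4 stall=1 (RAW on I0.r4 (WB@5)) EX@6 MEM@7 WB@8
I3 mul r4 <- r5,r5: IF@4 ID@6 stall=0 (-) EX@7 MEM@8 WB@9
I4 mul r1 <- r2,r1: IF@6 ID@7 stall=0 (-) EX@8 MEM@9 WB@10

Answer: 10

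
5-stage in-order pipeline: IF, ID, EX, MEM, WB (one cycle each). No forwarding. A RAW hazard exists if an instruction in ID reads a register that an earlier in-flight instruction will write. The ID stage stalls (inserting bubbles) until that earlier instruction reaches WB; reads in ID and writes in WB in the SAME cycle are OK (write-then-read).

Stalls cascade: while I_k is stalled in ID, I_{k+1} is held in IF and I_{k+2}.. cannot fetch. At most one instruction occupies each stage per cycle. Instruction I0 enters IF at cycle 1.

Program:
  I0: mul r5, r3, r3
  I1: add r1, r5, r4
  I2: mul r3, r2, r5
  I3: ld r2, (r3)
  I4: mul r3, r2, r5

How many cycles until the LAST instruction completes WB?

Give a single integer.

I0 mul r5 <- r3,r3: IF@1 ID@2 stall=0 (-) EX@3 MEM@4 WB@5
I1 add r1 <- r5,r4: IF@2 ID@3 stall=2 (RAW on I0.r5 (WB@5)) EX@6 MEM@7 WB@8
I2 mul r3 <- r2,r5: IF@3 ID@6 stall=0 (-) EX@7 MEM@8 WB@9
I3 ld r2 <- r3: IF@6 ID@7 stall=2 (RAW on I2.r3 (WB@9)) EX@10 MEM@11 WB@12
I4 mul r3 <- r2,r5: IF@7 ID@10 stall=2 (RAW on I3.r2 (WB@12)) EX@13 MEM@14 WB@15

Answer: 15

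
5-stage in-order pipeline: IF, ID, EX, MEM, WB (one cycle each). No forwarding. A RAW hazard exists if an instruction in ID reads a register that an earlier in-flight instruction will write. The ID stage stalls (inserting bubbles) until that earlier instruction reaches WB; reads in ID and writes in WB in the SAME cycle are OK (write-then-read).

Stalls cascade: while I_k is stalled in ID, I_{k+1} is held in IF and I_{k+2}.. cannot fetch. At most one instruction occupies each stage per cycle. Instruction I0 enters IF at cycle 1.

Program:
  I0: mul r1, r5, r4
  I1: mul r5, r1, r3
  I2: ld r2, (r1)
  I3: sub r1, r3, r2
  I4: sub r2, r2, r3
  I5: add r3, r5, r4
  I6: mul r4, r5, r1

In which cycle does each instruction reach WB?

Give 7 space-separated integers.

I0 mul r1 <- r5,r4: IF@1 ID@2 stall=0 (-) EX@3 MEM@4 WB@5
I1 mul r5 <- r1,r3: IF@2 ID@3 stall=2 (RAW on I0.r1 (WB@5)) EX@6 MEM@7 WB@8
I2 ld r2 <- r1: IF@3 ID@6 stall=0 (-) EX@7 MEM@8 WB@9
I3 sub r1 <- r3,r2: IF@6 ID@7 stall=2 (RAW on I2.r2 (WB@9)) EX@10 MEM@11 WB@12
I4 sub r2 <- r2,r3: IF@7 ID@10 stall=0 (-) EX@11 MEM@12 WB@13
I5 add r3 <- r5,r4: IF@10 ID@11 stall=0 (-) EX@12 MEM@13 WB@14
I6 mul r4 <- r5,r1: IF@11 ID@12 stall=0 (-) EX@13 MEM@14 WB@15

Answer: 5 8 9 12 13 14 15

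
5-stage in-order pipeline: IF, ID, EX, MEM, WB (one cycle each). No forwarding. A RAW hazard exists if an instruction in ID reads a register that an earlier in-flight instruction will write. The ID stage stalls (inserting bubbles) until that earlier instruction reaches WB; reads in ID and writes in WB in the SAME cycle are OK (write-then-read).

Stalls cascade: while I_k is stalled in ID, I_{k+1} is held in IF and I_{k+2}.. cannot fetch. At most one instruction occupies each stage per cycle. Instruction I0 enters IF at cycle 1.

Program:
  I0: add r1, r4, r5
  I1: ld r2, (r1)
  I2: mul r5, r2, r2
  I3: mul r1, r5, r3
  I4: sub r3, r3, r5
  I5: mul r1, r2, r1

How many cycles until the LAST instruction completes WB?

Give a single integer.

Answer: 17

Derivation:
I0 add r1 <- r4,r5: IF@1 ID@2 stall=0 (-) EX@3 MEM@4 WB@5
I1 ld r2 <- r1: IF@2 ID@3 stall=2 (RAW on I0.r1 (WB@5)) EX@6 MEM@7 WB@8
I2 mul r5 <- r2,r2: IF@3 ID@6 stall=2 (RAW on I1.r2 (WB@8)) EX@9 MEM@10 WB@11
I3 mul r1 <- r5,r3: IF@6 ID@9 stall=2 (RAW on I2.r5 (WB@11)) EX@12 MEM@13 WB@14
I4 sub r3 <- r3,r5: IF@9 ID@12 stall=0 (-) EX@13 MEM@14 WB@15
I5 mul r1 <- r2,r1: IF@12 ID@13 stall=1 (RAW on I3.r1 (WB@14)) EX@15 MEM@16 WB@17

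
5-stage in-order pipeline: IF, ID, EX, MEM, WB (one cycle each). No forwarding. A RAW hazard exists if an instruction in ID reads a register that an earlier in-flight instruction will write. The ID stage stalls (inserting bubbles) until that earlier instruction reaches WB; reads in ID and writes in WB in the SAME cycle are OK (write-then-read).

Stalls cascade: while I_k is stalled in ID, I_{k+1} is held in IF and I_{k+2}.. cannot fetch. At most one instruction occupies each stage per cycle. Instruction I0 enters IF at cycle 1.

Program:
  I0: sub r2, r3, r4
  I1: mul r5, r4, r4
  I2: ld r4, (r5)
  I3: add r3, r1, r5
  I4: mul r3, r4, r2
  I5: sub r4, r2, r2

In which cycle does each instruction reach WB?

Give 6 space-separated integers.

Answer: 5 6 9 10 12 13

Derivation:
I0 sub r2 <- r3,r4: IF@1 ID@2 stall=0 (-) EX@3 MEM@4 WB@5
I1 mul r5 <- r4,r4: IF@2 ID@3 stall=0 (-) EX@4 MEM@5 WB@6
I2 ld r4 <- r5: IF@3 ID@4 stall=2 (RAW on I1.r5 (WB@6)) EX@7 MEM@8 WB@9
I3 add r3 <- r1,r5: IF@4 ID@7 stall=0 (-) EX@8 MEM@9 WB@10
I4 mul r3 <- r4,r2: IF@7 ID@8 stall=1 (RAW on I2.r4 (WB@9)) EX@10 MEM@11 WB@12
I5 sub r4 <- r2,r2: IF@8 ID@10 stall=0 (-) EX@11 MEM@12 WB@13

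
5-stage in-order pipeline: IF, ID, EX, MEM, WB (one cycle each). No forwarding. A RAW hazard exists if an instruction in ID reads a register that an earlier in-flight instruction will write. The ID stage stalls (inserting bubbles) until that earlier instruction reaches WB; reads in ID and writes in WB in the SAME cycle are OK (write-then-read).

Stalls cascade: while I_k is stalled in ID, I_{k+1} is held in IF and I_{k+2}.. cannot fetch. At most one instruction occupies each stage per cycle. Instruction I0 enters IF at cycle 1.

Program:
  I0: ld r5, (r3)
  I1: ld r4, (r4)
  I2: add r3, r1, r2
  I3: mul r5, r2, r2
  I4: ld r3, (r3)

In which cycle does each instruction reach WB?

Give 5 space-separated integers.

I0 ld r5 <- r3: IF@1 ID@2 stall=0 (-) EX@3 MEM@4 WB@5
I1 ld r4 <- r4: IF@2 ID@3 stall=0 (-) EX@4 MEM@5 WB@6
I2 add r3 <- r1,r2: IF@3 ID@4 stall=0 (-) EX@5 MEM@6 WB@7
I3 mul r5 <- r2,r2: IF@4 ID@5 stall=0 (-) EX@6 MEM@7 WB@8
I4 ld r3 <- r3: IF@5 ID@6 stall=1 (RAW on I2.r3 (WB@7)) EX@8 MEM@9 WB@10

Answer: 5 6 7 8 10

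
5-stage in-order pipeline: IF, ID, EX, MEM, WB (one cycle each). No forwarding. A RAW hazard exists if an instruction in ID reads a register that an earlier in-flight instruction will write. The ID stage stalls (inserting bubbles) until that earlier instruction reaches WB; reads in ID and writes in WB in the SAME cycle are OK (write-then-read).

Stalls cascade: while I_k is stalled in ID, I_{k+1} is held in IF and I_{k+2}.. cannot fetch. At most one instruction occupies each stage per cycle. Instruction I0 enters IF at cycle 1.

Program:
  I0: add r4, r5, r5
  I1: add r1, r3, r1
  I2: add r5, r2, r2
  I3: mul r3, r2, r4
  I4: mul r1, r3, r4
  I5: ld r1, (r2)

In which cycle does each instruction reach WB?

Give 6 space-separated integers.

I0 add r4 <- r5,r5: IF@1 ID@2 stall=0 (-) EX@3 MEM@4 WB@5
I1 add r1 <- r3,r1: IF@2 ID@3 stall=0 (-) EX@4 MEM@5 WB@6
I2 add r5 <- r2,r2: IF@3 ID@4 stall=0 (-) EX@5 MEM@6 WB@7
I3 mul r3 <- r2,r4: IF@4 ID@5 stall=0 (-) EX@6 MEM@7 WB@8
I4 mul r1 <- r3,r4: IF@5 ID@6 stall=2 (RAW on I3.r3 (WB@8)) EX@9 MEM@10 WB@11
I5 ld r1 <- r2: IF@6 ID@9 stall=0 (-) EX@10 MEM@11 WB@12

Answer: 5 6 7 8 11 12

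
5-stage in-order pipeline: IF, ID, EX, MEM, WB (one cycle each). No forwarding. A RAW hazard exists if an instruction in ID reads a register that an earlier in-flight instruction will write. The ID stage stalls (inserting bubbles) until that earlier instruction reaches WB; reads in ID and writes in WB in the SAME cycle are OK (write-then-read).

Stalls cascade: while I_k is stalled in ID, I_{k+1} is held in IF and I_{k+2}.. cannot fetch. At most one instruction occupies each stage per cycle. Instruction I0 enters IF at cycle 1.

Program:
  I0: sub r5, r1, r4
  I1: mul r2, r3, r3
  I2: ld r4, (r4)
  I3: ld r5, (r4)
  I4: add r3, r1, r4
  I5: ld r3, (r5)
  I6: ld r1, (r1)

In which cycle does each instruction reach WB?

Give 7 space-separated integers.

I0 sub r5 <- r1,r4: IF@1 ID@2 stall=0 (-) EX@3 MEM@4 WB@5
I1 mul r2 <- r3,r3: IF@2 ID@3 stall=0 (-) EX@4 MEM@5 WB@6
I2 ld r4 <- r4: IF@3 ID@4 stall=0 (-) EX@5 MEM@6 WB@7
I3 ld r5 <- r4: IF@4 ID@5 stall=2 (RAW on I2.r4 (WB@7)) EX@8 MEM@9 WB@10
I4 add r3 <- r1,r4: IF@5 ID@8 stall=0 (-) EX@9 MEM@10 WB@11
I5 ld r3 <- r5: IF@8 ID@9 stall=1 (RAW on I3.r5 (WB@10)) EX@11 MEM@12 WB@13
I6 ld r1 <- r1: IF@9 ID@11 stall=0 (-) EX@12 MEM@13 WB@14

Answer: 5 6 7 10 11 13 14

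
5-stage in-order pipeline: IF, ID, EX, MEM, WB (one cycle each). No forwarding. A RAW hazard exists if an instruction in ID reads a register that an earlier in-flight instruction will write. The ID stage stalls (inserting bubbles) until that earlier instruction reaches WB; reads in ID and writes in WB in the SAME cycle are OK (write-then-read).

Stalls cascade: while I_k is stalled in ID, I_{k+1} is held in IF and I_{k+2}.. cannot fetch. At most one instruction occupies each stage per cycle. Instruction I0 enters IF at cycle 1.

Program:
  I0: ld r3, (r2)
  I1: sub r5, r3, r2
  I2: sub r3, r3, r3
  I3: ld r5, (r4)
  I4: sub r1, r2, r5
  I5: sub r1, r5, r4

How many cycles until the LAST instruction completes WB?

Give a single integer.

Answer: 14

Derivation:
I0 ld r3 <- r2: IF@1 ID@2 stall=0 (-) EX@3 MEM@4 WB@5
I1 sub r5 <- r3,r2: IF@2 ID@3 stall=2 (RAW on I0.r3 (WB@5)) EX@6 MEM@7 WB@8
I2 sub r3 <- r3,r3: IF@3 ID@6 stall=0 (-) EX@7 MEM@8 WB@9
I3 ld r5 <- r4: IF@6 ID@7 stall=0 (-) EX@8 MEM@9 WB@10
I4 sub r1 <- r2,r5: IF@7 ID@8 stall=2 (RAW on I3.r5 (WB@10)) EX@11 MEM@12 WB@13
I5 sub r1 <- r5,r4: IF@8 ID@11 stall=0 (-) EX@12 MEM@13 WB@14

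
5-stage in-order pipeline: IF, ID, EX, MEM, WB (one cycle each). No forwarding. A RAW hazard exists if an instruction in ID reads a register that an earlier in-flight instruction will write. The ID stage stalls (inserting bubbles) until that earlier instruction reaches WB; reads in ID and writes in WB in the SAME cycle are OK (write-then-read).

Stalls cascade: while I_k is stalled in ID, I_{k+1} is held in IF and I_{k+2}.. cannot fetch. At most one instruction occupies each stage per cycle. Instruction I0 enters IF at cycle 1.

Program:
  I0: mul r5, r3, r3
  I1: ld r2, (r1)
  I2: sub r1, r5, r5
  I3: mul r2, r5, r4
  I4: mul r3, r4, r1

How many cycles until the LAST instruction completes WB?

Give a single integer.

Answer: 11

Derivation:
I0 mul r5 <- r3,r3: IF@1 ID@2 stall=0 (-) EX@3 MEM@4 WB@5
I1 ld r2 <- r1: IF@2 ID@3 stall=0 (-) EX@4 MEM@5 WB@6
I2 sub r1 <- r5,r5: IF@3 ID@4 stall=1 (RAW on I0.r5 (WB@5)) EX@6 MEM@7 WB@8
I3 mul r2 <- r5,r4: IF@4 ID@6 stall=0 (-) EX@7 MEM@8 WB@9
I4 mul r3 <- r4,r1: IF@6 ID@7 stall=1 (RAW on I2.r1 (WB@8)) EX@9 MEM@10 WB@11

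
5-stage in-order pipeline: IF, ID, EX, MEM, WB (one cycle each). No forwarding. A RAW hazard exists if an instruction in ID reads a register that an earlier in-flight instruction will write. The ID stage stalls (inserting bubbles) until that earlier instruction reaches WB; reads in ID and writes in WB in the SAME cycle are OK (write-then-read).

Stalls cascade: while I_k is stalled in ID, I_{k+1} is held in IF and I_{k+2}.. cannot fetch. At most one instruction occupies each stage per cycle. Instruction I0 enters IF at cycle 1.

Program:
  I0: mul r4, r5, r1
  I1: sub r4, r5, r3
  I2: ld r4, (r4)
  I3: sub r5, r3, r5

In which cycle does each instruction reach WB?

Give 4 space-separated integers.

I0 mul r4 <- r5,r1: IF@1 ID@2 stall=0 (-) EX@3 MEM@4 WB@5
I1 sub r4 <- r5,r3: IF@2 ID@3 stall=0 (-) EX@4 MEM@5 WB@6
I2 ld r4 <- r4: IF@3 ID@4 stall=2 (RAW on I1.r4 (WB@6)) EX@7 MEM@8 WB@9
I3 sub r5 <- r3,r5: IF@4 ID@7 stall=0 (-) EX@8 MEM@9 WB@10

Answer: 5 6 9 10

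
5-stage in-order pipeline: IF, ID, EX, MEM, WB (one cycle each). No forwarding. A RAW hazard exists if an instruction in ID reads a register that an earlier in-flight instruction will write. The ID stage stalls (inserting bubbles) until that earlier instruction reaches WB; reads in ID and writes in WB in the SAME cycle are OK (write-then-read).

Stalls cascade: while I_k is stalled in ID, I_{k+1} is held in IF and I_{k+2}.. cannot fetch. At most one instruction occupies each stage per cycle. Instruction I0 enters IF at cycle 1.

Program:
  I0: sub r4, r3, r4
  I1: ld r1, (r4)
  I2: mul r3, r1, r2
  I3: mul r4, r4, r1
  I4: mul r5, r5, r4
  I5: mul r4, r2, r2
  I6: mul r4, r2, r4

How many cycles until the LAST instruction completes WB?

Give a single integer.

I0 sub r4 <- r3,r4: IF@1 ID@2 stall=0 (-) EX@3 MEM@4 WB@5
I1 ld r1 <- r4: IF@2 ID@3 stall=2 (RAW on I0.r4 (WB@5)) EX@6 MEM@7 WB@8
I2 mul r3 <- r1,r2: IF@3 ID@6 stall=2 (RAW on I1.r1 (WB@8)) EX@9 MEM@10 WB@11
I3 mul r4 <- r4,r1: IF@6 ID@9 stall=0 (-) EX@10 MEM@11 WB@12
I4 mul r5 <- r5,r4: IF@9 ID@10 stall=2 (RAW on I3.r4 (WB@12)) EX@13 MEM@14 WB@15
I5 mul r4 <- r2,r2: IF@10 ID@13 stall=0 (-) EX@14 MEM@15 WB@16
I6 mul r4 <- r2,r4: IF@13 ID@14 stall=2 (RAW on I5.r4 (WB@16)) EX@17 MEM@18 WB@19

Answer: 19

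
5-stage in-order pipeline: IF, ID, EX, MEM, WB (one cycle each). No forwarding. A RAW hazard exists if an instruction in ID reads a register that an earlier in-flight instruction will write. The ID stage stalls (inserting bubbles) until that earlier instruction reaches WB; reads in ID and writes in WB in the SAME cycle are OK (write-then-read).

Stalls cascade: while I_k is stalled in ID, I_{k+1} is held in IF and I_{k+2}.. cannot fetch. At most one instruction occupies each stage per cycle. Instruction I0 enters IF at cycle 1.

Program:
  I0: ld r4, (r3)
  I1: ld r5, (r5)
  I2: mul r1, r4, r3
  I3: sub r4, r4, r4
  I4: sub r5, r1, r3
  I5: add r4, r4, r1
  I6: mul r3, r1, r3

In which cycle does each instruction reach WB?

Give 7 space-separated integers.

I0 ld r4 <- r3: IF@1 ID@2 stall=0 (-) EX@3 MEM@4 WB@5
I1 ld r5 <- r5: IF@2 ID@3 stall=0 (-) EX@4 MEM@5 WB@6
I2 mul r1 <- r4,r3: IF@3 ID@4 stall=1 (RAW on I0.r4 (WB@5)) EX@6 MEM@7 WB@8
I3 sub r4 <- r4,r4: IF@4 ID@6 stall=0 (-) EX@7 MEM@8 WB@9
I4 sub r5 <- r1,r3: IF@6 ID@7 stall=1 (RAW on I2.r1 (WB@8)) EX@9 MEM@10 WB@11
I5 add r4 <- r4,r1: IF@7 ID@9 stall=0 (-) EX@10 MEM@11 WB@12
I6 mul r3 <- r1,r3: IF@9 ID@10 stall=0 (-) EX@11 MEM@12 WB@13

Answer: 5 6 8 9 11 12 13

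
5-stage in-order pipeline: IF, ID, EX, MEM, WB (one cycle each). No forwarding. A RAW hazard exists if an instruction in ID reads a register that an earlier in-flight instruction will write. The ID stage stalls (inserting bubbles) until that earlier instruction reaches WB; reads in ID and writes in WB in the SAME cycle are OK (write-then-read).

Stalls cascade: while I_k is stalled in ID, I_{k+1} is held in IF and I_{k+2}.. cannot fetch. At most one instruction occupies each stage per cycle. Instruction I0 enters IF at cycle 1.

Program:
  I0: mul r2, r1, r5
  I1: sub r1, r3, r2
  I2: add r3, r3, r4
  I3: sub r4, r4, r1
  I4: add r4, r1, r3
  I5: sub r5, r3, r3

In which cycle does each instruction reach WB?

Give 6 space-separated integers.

I0 mul r2 <- r1,r5: IF@1 ID@2 stall=0 (-) EX@3 MEM@4 WB@5
I1 sub r1 <- r3,r2: IF@2 ID@3 stall=2 (RAW on I0.r2 (WB@5)) EX@6 MEM@7 WB@8
I2 add r3 <- r3,r4: IF@3 ID@6 stall=0 (-) EX@7 MEM@8 WB@9
I3 sub r4 <- r4,r1: IF@6 ID@7 stall=1 (RAW on I1.r1 (WB@8)) EX@9 MEM@10 WB@11
I4 add r4 <- r1,r3: IF@7 ID@9 stall=0 (-) EX@10 MEM@11 WB@12
I5 sub r5 <- r3,r3: IF@9 ID@10 stall=0 (-) EX@11 MEM@12 WB@13

Answer: 5 8 9 11 12 13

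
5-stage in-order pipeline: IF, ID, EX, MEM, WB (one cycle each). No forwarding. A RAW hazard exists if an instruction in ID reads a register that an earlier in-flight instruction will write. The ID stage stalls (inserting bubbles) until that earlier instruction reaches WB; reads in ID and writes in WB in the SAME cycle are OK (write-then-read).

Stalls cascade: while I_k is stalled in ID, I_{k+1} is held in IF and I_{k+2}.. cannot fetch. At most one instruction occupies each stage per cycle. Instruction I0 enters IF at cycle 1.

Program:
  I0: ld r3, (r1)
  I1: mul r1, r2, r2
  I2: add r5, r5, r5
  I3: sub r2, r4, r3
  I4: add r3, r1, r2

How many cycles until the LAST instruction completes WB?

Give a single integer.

I0 ld r3 <- r1: IF@1 ID@2 stall=0 (-) EX@3 MEM@4 WB@5
I1 mul r1 <- r2,r2: IF@2 ID@3 stall=0 (-) EX@4 MEM@5 WB@6
I2 add r5 <- r5,r5: IF@3 ID@4 stall=0 (-) EX@5 MEM@6 WB@7
I3 sub r2 <- r4,r3: IF@4 ID@5 stall=0 (-) EX@6 MEM@7 WB@8
I4 add r3 <- r1,r2: IF@5 ID@6 stall=2 (RAW on I3.r2 (WB@8)) EX@9 MEM@10 WB@11

Answer: 11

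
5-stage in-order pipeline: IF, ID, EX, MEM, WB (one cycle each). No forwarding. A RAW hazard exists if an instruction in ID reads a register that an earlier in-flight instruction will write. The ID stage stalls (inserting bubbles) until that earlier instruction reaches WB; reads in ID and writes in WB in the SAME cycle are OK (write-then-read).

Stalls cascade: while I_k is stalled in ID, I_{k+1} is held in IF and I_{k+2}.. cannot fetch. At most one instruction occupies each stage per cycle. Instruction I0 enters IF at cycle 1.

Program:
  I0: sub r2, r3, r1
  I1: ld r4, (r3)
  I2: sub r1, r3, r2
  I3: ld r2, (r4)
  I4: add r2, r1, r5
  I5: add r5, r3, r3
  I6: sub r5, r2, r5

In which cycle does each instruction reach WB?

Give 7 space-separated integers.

Answer: 5 6 8 9 11 12 15

Derivation:
I0 sub r2 <- r3,r1: IF@1 ID@2 stall=0 (-) EX@3 MEM@4 WB@5
I1 ld r4 <- r3: IF@2 ID@3 stall=0 (-) EX@4 MEM@5 WB@6
I2 sub r1 <- r3,r2: IF@3 ID@4 stall=1 (RAW on I0.r2 (WB@5)) EX@6 MEM@7 WB@8
I3 ld r2 <- r4: IF@4 ID@6 stall=0 (-) EX@7 MEM@8 WB@9
I4 add r2 <- r1,r5: IF@6 ID@7 stall=1 (RAW on I2.r1 (WB@8)) EX@9 MEM@10 WB@11
I5 add r5 <- r3,r3: IF@7 ID@9 stall=0 (-) EX@10 MEM@11 WB@12
I6 sub r5 <- r2,r5: IF@9 ID@10 stall=2 (RAW on I5.r5 (WB@12)) EX@13 MEM@14 WB@15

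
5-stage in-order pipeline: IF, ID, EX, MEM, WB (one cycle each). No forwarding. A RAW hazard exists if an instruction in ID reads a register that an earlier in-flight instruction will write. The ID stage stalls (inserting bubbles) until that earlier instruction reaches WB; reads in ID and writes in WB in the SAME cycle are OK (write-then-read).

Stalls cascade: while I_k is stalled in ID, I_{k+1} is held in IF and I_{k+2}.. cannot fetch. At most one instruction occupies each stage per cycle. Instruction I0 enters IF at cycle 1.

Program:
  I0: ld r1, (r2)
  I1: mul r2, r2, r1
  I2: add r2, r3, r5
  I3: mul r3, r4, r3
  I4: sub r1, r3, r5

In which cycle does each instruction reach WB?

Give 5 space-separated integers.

Answer: 5 8 9 10 13

Derivation:
I0 ld r1 <- r2: IF@1 ID@2 stall=0 (-) EX@3 MEM@4 WB@5
I1 mul r2 <- r2,r1: IF@2 ID@3 stall=2 (RAW on I0.r1 (WB@5)) EX@6 MEM@7 WB@8
I2 add r2 <- r3,r5: IF@3 ID@6 stall=0 (-) EX@7 MEM@8 WB@9
I3 mul r3 <- r4,r3: IF@6 ID@7 stall=0 (-) EX@8 MEM@9 WB@10
I4 sub r1 <- r3,r5: IF@7 ID@8 stall=2 (RAW on I3.r3 (WB@10)) EX@11 MEM@12 WB@13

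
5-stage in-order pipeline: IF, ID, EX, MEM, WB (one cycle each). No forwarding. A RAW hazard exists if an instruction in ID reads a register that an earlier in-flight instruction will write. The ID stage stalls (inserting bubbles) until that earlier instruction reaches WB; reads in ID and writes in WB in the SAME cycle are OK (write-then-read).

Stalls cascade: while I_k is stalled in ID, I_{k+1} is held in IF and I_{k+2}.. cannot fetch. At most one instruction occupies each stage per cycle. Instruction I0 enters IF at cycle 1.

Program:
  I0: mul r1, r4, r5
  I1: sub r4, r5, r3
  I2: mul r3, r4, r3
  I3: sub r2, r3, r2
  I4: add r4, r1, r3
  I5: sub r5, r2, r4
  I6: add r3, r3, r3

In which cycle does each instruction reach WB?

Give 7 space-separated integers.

I0 mul r1 <- r4,r5: IF@1 ID@2 stall=0 (-) EX@3 MEM@4 WB@5
I1 sub r4 <- r5,r3: IF@2 ID@3 stall=0 (-) EX@4 MEM@5 WB@6
I2 mul r3 <- r4,r3: IF@3 ID@4 stall=2 (RAW on I1.r4 (WB@6)) EX@7 MEM@8 WB@9
I3 sub r2 <- r3,r2: IF@4 ID@7 stall=2 (RAW on I2.r3 (WB@9)) EX@10 MEM@11 WB@12
I4 add r4 <- r1,r3: IF@7 ID@10 stall=0 (-) EX@11 MEM@12 WB@13
I5 sub r5 <- r2,r4: IF@10 ID@11 stall=2 (RAW on I4.r4 (WB@13)) EX@14 MEM@15 WB@16
I6 add r3 <- r3,r3: IF@11 ID@14 stall=0 (-) EX@15 MEM@16 WB@17

Answer: 5 6 9 12 13 16 17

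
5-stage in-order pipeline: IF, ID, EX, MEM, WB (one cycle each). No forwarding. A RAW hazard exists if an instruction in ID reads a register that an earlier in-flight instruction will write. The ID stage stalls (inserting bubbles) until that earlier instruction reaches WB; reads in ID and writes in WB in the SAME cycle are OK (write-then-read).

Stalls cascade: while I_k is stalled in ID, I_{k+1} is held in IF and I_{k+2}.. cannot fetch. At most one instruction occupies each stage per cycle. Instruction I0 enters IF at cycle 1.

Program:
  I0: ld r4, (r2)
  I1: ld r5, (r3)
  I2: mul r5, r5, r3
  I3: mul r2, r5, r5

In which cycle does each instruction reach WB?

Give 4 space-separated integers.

I0 ld r4 <- r2: IF@1 ID@2 stall=0 (-) EX@3 MEM@4 WB@5
I1 ld r5 <- r3: IF@2 ID@3 stall=0 (-) EX@4 MEM@5 WB@6
I2 mul r5 <- r5,r3: IF@3 ID@4 stall=2 (RAW on I1.r5 (WB@6)) EX@7 MEM@8 WB@9
I3 mul r2 <- r5,r5: IF@4 ID@7 stall=2 (RAW on I2.r5 (WB@9)) EX@10 MEM@11 WB@12

Answer: 5 6 9 12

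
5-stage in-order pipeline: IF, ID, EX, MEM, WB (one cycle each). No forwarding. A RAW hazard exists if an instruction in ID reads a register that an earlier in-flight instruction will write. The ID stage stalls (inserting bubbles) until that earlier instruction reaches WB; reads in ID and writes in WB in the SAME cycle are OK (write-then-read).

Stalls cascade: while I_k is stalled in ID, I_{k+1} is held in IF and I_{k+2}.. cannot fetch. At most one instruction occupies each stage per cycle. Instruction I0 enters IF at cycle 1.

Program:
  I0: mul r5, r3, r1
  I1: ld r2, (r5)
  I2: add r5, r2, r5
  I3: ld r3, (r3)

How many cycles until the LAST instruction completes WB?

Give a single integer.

I0 mul r5 <- r3,r1: IF@1 ID@2 stall=0 (-) EX@3 MEM@4 WB@5
I1 ld r2 <- r5: IF@2 ID@3 stall=2 (RAW on I0.r5 (WB@5)) EX@6 MEM@7 WB@8
I2 add r5 <- r2,r5: IF@3 ID@6 stall=2 (RAW on I1.r2 (WB@8)) EX@9 MEM@10 WB@11
I3 ld r3 <- r3: IF@6 ID@9 stall=0 (-) EX@10 MEM@11 WB@12

Answer: 12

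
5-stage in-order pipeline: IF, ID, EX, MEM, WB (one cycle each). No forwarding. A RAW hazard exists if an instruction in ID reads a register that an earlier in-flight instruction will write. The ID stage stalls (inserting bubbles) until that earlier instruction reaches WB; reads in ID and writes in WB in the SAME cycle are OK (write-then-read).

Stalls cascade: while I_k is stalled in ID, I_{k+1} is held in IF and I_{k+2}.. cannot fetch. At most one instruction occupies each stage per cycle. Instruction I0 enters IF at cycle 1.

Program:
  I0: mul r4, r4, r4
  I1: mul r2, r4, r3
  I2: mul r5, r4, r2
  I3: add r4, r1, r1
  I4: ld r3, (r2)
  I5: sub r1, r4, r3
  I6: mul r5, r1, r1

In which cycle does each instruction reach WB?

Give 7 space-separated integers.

Answer: 5 8 11 12 13 16 19

Derivation:
I0 mul r4 <- r4,r4: IF@1 ID@2 stall=0 (-) EX@3 MEM@4 WB@5
I1 mul r2 <- r4,r3: IF@2 ID@3 stall=2 (RAW on I0.r4 (WB@5)) EX@6 MEM@7 WB@8
I2 mul r5 <- r4,r2: IF@3 ID@6 stall=2 (RAW on I1.r2 (WB@8)) EX@9 MEM@10 WB@11
I3 add r4 <- r1,r1: IF@6 ID@9 stall=0 (-) EX@10 MEM@11 WB@12
I4 ld r3 <- r2: IF@9 ID@10 stall=0 (-) EX@11 MEM@12 WB@13
I5 sub r1 <- r4,r3: IF@10 ID@11 stall=2 (RAW on I4.r3 (WB@13)) EX@14 MEM@15 WB@16
I6 mul r5 <- r1,r1: IF@11 ID@14 stall=2 (RAW on I5.r1 (WB@16)) EX@17 MEM@18 WB@19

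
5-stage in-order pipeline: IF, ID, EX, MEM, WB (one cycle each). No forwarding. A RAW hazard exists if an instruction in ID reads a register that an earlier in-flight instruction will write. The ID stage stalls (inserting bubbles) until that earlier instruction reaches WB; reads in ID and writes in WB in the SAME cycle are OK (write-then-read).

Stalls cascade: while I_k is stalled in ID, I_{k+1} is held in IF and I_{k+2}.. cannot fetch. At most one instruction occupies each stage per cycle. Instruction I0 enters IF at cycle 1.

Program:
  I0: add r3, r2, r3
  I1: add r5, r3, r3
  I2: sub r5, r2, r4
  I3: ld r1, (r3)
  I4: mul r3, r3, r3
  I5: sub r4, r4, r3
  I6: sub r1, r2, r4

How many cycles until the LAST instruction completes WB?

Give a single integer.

Answer: 17

Derivation:
I0 add r3 <- r2,r3: IF@1 ID@2 stall=0 (-) EX@3 MEM@4 WB@5
I1 add r5 <- r3,r3: IF@2 ID@3 stall=2 (RAW on I0.r3 (WB@5)) EX@6 MEM@7 WB@8
I2 sub r5 <- r2,r4: IF@3 ID@6 stall=0 (-) EX@7 MEM@8 WB@9
I3 ld r1 <- r3: IF@6 ID@7 stall=0 (-) EX@8 MEM@9 WB@10
I4 mul r3 <- r3,r3: IF@7 ID@8 stall=0 (-) EX@9 MEM@10 WB@11
I5 sub r4 <- r4,r3: IF@8 ID@9 stall=2 (RAW on I4.r3 (WB@11)) EX@12 MEM@13 WB@14
I6 sub r1 <- r2,r4: IF@9 ID@12 stall=2 (RAW on I5.r4 (WB@14)) EX@15 MEM@16 WB@17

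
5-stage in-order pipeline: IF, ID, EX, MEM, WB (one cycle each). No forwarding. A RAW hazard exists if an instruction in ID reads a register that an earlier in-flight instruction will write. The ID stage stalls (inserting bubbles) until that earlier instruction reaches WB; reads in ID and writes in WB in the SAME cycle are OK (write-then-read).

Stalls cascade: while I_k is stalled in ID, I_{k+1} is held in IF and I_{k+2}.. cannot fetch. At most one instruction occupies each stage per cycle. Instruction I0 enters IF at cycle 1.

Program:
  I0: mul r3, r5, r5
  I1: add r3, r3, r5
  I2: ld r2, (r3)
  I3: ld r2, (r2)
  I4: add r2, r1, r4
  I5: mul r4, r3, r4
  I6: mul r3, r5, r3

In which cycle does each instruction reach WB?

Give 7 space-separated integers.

I0 mul r3 <- r5,r5: IF@1 ID@2 stall=0 (-) EX@3 MEM@4 WB@5
I1 add r3 <- r3,r5: IF@2 ID@3 stall=2 (RAW on I0.r3 (WB@5)) EX@6 MEM@7 WB@8
I2 ld r2 <- r3: IF@3 ID@6 stall=2 (RAW on I1.r3 (WB@8)) EX@9 MEM@10 WB@11
I3 ld r2 <- r2: IF@6 ID@9 stall=2 (RAW on I2.r2 (WB@11)) EX@12 MEM@13 WB@14
I4 add r2 <- r1,r4: IF@9 ID@12 stall=0 (-) EX@13 MEM@14 WB@15
I5 mul r4 <- r3,r4: IF@12 ID@13 stall=0 (-) EX@14 MEM@15 WB@16
I6 mul r3 <- r5,r3: IF@13 ID@14 stall=0 (-) EX@15 MEM@16 WB@17

Answer: 5 8 11 14 15 16 17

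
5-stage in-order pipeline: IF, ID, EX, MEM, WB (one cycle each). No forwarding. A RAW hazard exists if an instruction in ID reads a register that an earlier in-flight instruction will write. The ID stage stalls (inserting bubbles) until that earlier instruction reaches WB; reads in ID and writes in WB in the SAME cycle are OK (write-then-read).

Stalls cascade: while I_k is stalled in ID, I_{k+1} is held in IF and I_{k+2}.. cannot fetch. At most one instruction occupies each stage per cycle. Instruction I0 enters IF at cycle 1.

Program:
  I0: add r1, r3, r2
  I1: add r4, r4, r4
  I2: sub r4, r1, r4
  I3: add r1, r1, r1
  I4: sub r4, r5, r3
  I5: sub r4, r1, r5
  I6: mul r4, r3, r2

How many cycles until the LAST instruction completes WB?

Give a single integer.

Answer: 14

Derivation:
I0 add r1 <- r3,r2: IF@1 ID@2 stall=0 (-) EX@3 MEM@4 WB@5
I1 add r4 <- r4,r4: IF@2 ID@3 stall=0 (-) EX@4 MEM@5 WB@6
I2 sub r4 <- r1,r4: IF@3 ID@4 stall=2 (RAW on I1.r4 (WB@6)) EX@7 MEM@8 WB@9
I3 add r1 <- r1,r1: IF@4 ID@7 stall=0 (-) EX@8 MEM@9 WB@10
I4 sub r4 <- r5,r3: IF@7 ID@8 stall=0 (-) EX@9 MEM@10 WB@11
I5 sub r4 <- r1,r5: IF@8 ID@9 stall=1 (RAW on I3.r1 (WB@10)) EX@11 MEM@12 WB@13
I6 mul r4 <- r3,r2: IF@9 ID@11 stall=0 (-) EX@12 MEM@13 WB@14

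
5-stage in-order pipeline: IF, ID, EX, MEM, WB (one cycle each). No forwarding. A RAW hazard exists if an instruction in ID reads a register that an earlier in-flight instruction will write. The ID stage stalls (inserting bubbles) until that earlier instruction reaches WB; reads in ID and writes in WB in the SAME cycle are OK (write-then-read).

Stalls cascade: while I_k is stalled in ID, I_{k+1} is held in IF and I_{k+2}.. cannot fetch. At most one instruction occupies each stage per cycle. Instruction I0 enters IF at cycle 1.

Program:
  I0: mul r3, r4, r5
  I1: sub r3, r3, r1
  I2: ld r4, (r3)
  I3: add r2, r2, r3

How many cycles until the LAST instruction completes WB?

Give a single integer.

I0 mul r3 <- r4,r5: IF@1 ID@2 stall=0 (-) EX@3 MEM@4 WB@5
I1 sub r3 <- r3,r1: IF@2 ID@3 stall=2 (RAW on I0.r3 (WB@5)) EX@6 MEM@7 WB@8
I2 ld r4 <- r3: IF@3 ID@6 stall=2 (RAW on I1.r3 (WB@8)) EX@9 MEM@10 WB@11
I3 add r2 <- r2,r3: IF@6 ID@9 stall=0 (-) EX@10 MEM@11 WB@12

Answer: 12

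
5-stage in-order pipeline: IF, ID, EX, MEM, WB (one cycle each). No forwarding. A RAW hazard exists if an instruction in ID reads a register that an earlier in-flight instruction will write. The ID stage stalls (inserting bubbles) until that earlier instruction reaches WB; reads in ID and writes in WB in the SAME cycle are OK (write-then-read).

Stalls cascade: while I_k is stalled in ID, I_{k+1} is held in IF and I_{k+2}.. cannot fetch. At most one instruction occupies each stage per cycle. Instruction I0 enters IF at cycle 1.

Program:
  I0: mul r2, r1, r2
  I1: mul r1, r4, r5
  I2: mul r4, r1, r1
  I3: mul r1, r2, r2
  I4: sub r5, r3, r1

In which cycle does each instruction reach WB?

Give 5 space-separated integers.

Answer: 5 6 9 10 13

Derivation:
I0 mul r2 <- r1,r2: IF@1 ID@2 stall=0 (-) EX@3 MEM@4 WB@5
I1 mul r1 <- r4,r5: IF@2 ID@3 stall=0 (-) EX@4 MEM@5 WB@6
I2 mul r4 <- r1,r1: IF@3 ID@4 stall=2 (RAW on I1.r1 (WB@6)) EX@7 MEM@8 WB@9
I3 mul r1 <- r2,r2: IF@4 ID@7 stall=0 (-) EX@8 MEM@9 WB@10
I4 sub r5 <- r3,r1: IF@7 ID@8 stall=2 (RAW on I3.r1 (WB@10)) EX@11 MEM@12 WB@13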